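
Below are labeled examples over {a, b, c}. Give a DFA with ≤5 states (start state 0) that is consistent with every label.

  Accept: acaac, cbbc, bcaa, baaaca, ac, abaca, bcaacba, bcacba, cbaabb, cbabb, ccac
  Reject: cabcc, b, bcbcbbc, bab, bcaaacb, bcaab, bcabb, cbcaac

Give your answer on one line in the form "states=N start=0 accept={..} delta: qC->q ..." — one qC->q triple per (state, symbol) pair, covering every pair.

Grow the machine one transition at a time. Run the examples from 0; the earliest place one falls off (shortest prefix, ties alphabetical) gets sent to the lowest-numbered state that keeps every Accept/Reject pair distinguishable — a pair clashes when both reach the same state with identical unread suffix — and to a fresh state only if none does.
a: 0a undefined. 0a->0: ok.
b: 0b undefined. 0b->0: ok.
c: 0c undefined. 0c->0: no, acaac/cabcc meet in 0. Open state 1: 0c->1.
ca: 1a undefined. 1a->0: no, bcaa/b meet in 0. 1a->1: ok.
cb: 1b undefined. 1b->0: no, acaac/cabcc meet in 1 with "c" left. 1b->1: no, bcaa/bcaab meet in 1. Open state 2: 1b->2.
cc: 1c undefined. 1c->0: no, acaac/b meet in 0. 1c->1: ok.
cba: 2a undefined. 2a->0: no, bcaacba/b meet in 0. 2a->1: no, cbaabb/bcabb meet in 2 with "b" left. 2a->2: no, bcaacba/bcaaacb meet in 2. Open state 3: 2a->3.
cbb: 2b undefined. 2b->0: ok.
cbc: 2c undefined. 2c->0: no, acaac/cabcc meet in 1. 2c->1: no, acaac/cabcc meet in 1. 2c->2: no, acaac/bcbcbbc meet in 1. 2c->3: ok.
cbaa: 3a undefined. 3a->0: no, acaac/cbcaac meet in 1. 3a->1: no, acaac/cbcaac meet in 1. 3a->2: no, cbaabb/b meet in 0. 3a->3: ok.
cbab: 3b undefined. 3b->0: no, acaac/bcbcbbc meet in 1. 3b->1: no, bcaacba/bcbcbbc meet in 3. 3b->2: no, acaac/bcbcbbc meet in 1. 3b->3: ok.
cabcc: 3c undefined. 3c->0: ok.
All examples now run through 4 states with every (state, symbol) defined. Accept strings end in {1,3}, Reject strings end in {0,2}; accept={1,3}.

states=4 start=0 accept={1,3} delta: 0a->0 0b->0 0c->1 1a->1 1b->2 1c->1 2a->3 2b->0 2c->3 3a->3 3b->3 3c->0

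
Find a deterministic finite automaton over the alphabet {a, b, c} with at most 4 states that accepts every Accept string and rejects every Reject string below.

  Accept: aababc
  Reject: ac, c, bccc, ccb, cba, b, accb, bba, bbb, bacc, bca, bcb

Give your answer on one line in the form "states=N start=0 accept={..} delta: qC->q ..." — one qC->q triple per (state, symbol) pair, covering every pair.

states=3 start=0 accept={2} delta: 0a->0 0b->1 0c->0 1a->0 1b->0 1c->2 2a->0 2b->0 2c->0

Grow the machine one transition at a time. Run the examples from 0; the earliest place one falls off (shortest prefix, ties alphabetical) gets sent to the lowest-numbered state that keeps every Accept/Reject pair distinguishable — a pair clashes when both reach the same state with identical unread suffix — and to a fresh state only if none does.
a: 0a undefined. 0a->0: ok.
b: 0b undefined. 0b->0: no, aababc/ac meet in 0 with "c" left. Open state 1: 0b->1.
c: 0c undefined. 0c->0: ok.
ba: 1a undefined. 1a->0: ok.
bb: 1b undefined. 1b->0: ok.
bc: 1c undefined. 1c->0: no, aababc/ac meet in 0. 1c->1: no, aababc/bccc meet in 1. Open state 2: 1c->2.
bca: 2a undefined. 2a->0: ok.
bcb: 2b undefined. 2b->0: ok.
bcc: 2c undefined. 2c->0: ok.
All examples now run through 3 states with every (state, symbol) defined. Accept strings end in {2}, Reject strings end in {0,1}; accept={2}.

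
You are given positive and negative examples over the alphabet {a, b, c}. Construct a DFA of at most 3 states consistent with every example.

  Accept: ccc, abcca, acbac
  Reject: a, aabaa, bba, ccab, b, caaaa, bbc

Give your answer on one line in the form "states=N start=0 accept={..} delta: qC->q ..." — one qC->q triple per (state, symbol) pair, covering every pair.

states=3 start=0 accept={2} delta: 0a->0 0b->0 0c->1 1a->0 1b->2 1c->2 2a->2 2b->0 2c->2

State merging on the prefix tree: take the shortest (then alphabetical) example prefix whose next move is undefined and point that move at state 0, else 1, else 2, ...; a target is out if some Accept/Reject pair would then sit in one state with the same input left (inseparable). If every existing state is out, open a new one.
a: 0a undefined. 0a->0: ok.
b: 0b undefined. 0b->0: ok.
c: 0c undefined. 0c->0: no, ccc/a meet in 0. Open state 1: 0c->1.
ca: 1a undefined. 1a->0: ok.
cc: 1c undefined. 1c->0: no, ccc/bbc meet in 1. 1c->1: no, ccc/bbc meet in 1. Open state 2: 1c->2.
acb: 1b undefined. 1b->0: no, acbac/bbc meet in 1. 1b->1: no, acbac/bbc meet in 1. 1b->2: ok.
cca: 2a undefined. 2a->0: no, abcca/a meet in 0. 2a->1: no, abcca/bbc meet in 1. 2a->2: ok.
ccc: 2c undefined. 2c->0: no, ccc/a meet in 0. 2c->1: no, ccc/bbc meet in 1. 2c->2: ok.
ccab: 2b undefined. 2b->0: ok.
All examples now run through 3 states with every (state, symbol) defined. Accept strings end in {2}, Reject strings end in {0,1}; accept={2}.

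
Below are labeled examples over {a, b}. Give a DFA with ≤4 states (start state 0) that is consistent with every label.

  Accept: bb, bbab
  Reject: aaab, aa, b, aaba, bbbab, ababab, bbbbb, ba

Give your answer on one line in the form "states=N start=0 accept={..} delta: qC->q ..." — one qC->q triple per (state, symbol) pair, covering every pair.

Grow the machine one transition at a time. Run the examples from 0; the earliest place one falls off (shortest prefix, ties alphabetical) gets sent to the lowest-numbered state that keeps every Accept/Reject pair distinguishable — a pair clashes when both reach the same state with identical unread suffix — and to a fresh state only if none does.
a: 0a undefined. 0a->0: ok.
b: 0b undefined. 0b->0: no, bb/aaab meet in 0. Open state 1: 0b->1.
ba: 1a undefined. 1a->0: ok.
bb: 1b undefined. 1b->0: no, bb/aa meet in 0. 1b->1: no, bb/aaab meet in 1. Open state 2: 1b->2.
bba: 2a undefined. 2a->0: no, bbab/aaab meet in 1. 2a->1: ok.
bbb: 2b undefined. 2b->0: no, bb/bbbbb meet in 2. 2b->1: ok.
All examples now run through 3 states with every (state, symbol) defined. Accept strings end in {2}, Reject strings end in {0,1}; accept={2}.

states=3 start=0 accept={2} delta: 0a->0 0b->1 1a->0 1b->2 2a->1 2b->1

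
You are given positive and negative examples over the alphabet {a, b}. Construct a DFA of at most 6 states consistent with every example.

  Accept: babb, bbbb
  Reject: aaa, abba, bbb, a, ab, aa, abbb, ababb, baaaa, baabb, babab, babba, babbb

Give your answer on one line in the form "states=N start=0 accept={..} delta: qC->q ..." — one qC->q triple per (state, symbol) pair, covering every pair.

states=6 start=0 accept={5} delta: 0a->1 0b->2 1a->0 1b->0 2a->3 2b->3 3a->0 3b->4 4a->0 4b->5 5a->0 5b->0

Grow the machine one transition at a time. Run the examples from 0; the earliest place one falls off (shortest prefix, ties alphabetical) gets sent to the lowest-numbered state that keeps every Accept/Reject pair distinguishable — a pair clashes when both reach the same state with identical unread suffix — and to a fresh state only if none does.
a: 0a undefined. 0a->0: no, babb/ababb meet in 0 with "babb" left. Open state 1: 0a->1.
b: 0b undefined. 0b->0: no, bbbb/bbb meet in 0. 0b->1: no, bbbb/abbb meet in 1 with "bbb" left. Open state 2: 0b->2.
aa: 1a undefined. 1a->0: ok.
ab: 1b undefined. 1b->0: ok.
ba: 2a undefined. 2a->0: no, babb/abbb meet in 2 with "b" left. 2a->1: no, babb/ababb meet in 2. 2a->2: no, babb/bbb meet in 2 with "bb" left. Open state 3: 2a->3.
bb: 2b undefined. 2b->0: no, bbbb/ab meet in 0. 2b->1: no, bbbb/ababb meet in 2. 2b->2: no, bbbb/bbb meet in 2. 2b->3: ok.
baa: 3a undefined. 3a->0: ok.
bab: 3b undefined. 3b->0: no, babb/ababb meet in 2. 3b->1: no, babb/ab meet in 0. 3b->2: no, babb/abba meet in 3. 3b->3: no, babb/abba meet in 3. Open state 4: 3b->4.
baba: 4a undefined. 4a->0: ok.
babb: 4b undefined. 4b->0: no, babb/ab meet in 0. 4b->1: no, babb/aaa meet in 1. 4b->2: no, babb/ababb meet in 2. 4b->3: no, babb/abba meet in 3. 4b->4: no, babb/bbb meet in 4. Open state 5: 4b->5.
babba: 5a undefined. 5a->0: ok.
babbb: 5b undefined. 5b->0: ok.
All examples now run through 6 states with every (state, symbol) defined. Accept strings end in {5}, Reject strings end in {0,1,2,3,4}; accept={5}.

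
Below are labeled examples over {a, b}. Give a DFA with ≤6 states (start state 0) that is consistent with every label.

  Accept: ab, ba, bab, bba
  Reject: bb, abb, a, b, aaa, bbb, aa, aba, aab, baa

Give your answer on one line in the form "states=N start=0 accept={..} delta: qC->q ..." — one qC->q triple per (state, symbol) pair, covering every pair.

State merging on the prefix tree: take the shortest (then alphabetical) example prefix whose next move is undefined and point that move at state 0, else 1, else 2, ...; a target is out if some Accept/Reject pair would then sit in one state with the same input left (inseparable). If every existing state is out, open a new one.
a: 0a undefined. 0a->0: no, ab/b meet in 0 with "b" left. Open state 1: 0a->1.
b: 0b undefined. 0b->0: no, ba/a meet in 1. 0b->1: no, ab/bb meet in 1 with "b" left. Open state 2: 0b->2.
aa: 1a undefined. 1a->0: ok.
ab: 1b undefined. 1b->0: no, ab/aa meet in 0. 1b->1: no, ab/abb meet in 1. 1b->2: no, ab/b meet in 2. Open state 3: 1b->3.
ba: 2a undefined. 2a->0: no, ba/aa meet in 0. 2a->1: no, ba/a meet in 1. 2a->2: no, ba/b meet in 2. 2a->3: no, bab/abb meet in 3 with "b" left. Open state 4: 2a->4.
bb: 2b undefined. 2b->0: no, bba/a meet in 1. 2b->1: no, ab/bbb meet in 3. 2b->2: ok.
aba: 3a undefined. 3a->0: ok.
abb: 3b undefined. 3b->0: ok.
baa: 4a undefined. 4a->0: ok.
bab: 4b undefined. 4b->0: no, bab/abb meet in 0. 4b->1: no, bab/a meet in 1. 4b->2: no, bab/bb meet in 2. 4b->3: ok.
All examples now run through 5 states with every (state, symbol) defined. Accept strings end in {3,4}, Reject strings end in {0,1,2}; accept={3,4}.

states=5 start=0 accept={3,4} delta: 0a->1 0b->2 1a->0 1b->3 2a->4 2b->2 3a->0 3b->0 4a->0 4b->3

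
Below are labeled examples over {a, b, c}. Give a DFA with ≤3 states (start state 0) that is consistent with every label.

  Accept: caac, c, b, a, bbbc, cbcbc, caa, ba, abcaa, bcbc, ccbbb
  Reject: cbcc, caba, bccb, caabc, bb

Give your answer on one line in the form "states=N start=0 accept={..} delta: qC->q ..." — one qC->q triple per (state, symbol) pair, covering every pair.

State merging on the prefix tree: take the shortest (then alphabetical) example prefix whose next move is undefined and point that move at state 0, else 1, else 2, ...; a target is out if some Accept/Reject pair would then sit in one state with the same input left (inseparable). If every existing state is out, open a new one.
a: 0a undefined. 0a->0: ok.
b: 0b undefined. 0b->0: no, b/bb meet in 0. Open state 1: 0b->1.
c: 0c undefined. 0c->0: no, ba/caba meet in 1 with "a" left. 0c->1: ok.
ba: 1a undefined. 1a->0: no, a/caba meet in 0. 1a->1: ok.
bb: 1b undefined. 1b->0: no, caac/cbcc meet in 1 with "c" left. 1b->1: no, caac/caabc meet in 1 with "c" left. Open state 2: 1b->2.
bc: 1c undefined. 1c->0: ok.
bbb: 2b undefined. 2b->0: ok.
cbc: 2c undefined. 2c->0: no, caac/caabc meet in 0. 2c->1: no, caac/cbcc meet in 0. 2c->2: ok.
caba: 2a undefined. 2a->0: no, caac/caba meet in 0. 2a->1: no, c/caba meet in 1. 2a->2: ok.
All examples now run through 3 states with every (state, symbol) defined. Accept strings end in {0,1}, Reject strings end in {2}; accept={0,1}.

states=3 start=0 accept={0,1} delta: 0a->0 0b->1 0c->1 1a->1 1b->2 1c->0 2a->2 2b->0 2c->2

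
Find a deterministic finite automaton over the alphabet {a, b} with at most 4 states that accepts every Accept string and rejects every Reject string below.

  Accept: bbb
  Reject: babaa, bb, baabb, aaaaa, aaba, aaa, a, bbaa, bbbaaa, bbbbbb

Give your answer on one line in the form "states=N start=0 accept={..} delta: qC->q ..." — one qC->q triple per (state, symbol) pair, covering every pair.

states=2 start=0 accept={1} delta: 0a->0 0b->1 1a->0 1b->0

State merging on the prefix tree: take the shortest (then alphabetical) example prefix whose next move is undefined and point that move at state 0, else 1, else 2, ...; a target is out if some Accept/Reject pair would then sit in one state with the same input left (inseparable). If every existing state is out, open a new one.
a: 0a undefined. 0a->0: ok.
b: 0b undefined. 0b->0: no, bbb/babaa meet in 0. Open state 1: 0b->1.
ba: 1a undefined. 1a->0: ok.
bb: 1b undefined. 1b->0: ok.
All examples now run through 2 states with every (state, symbol) defined. Accept strings end in {1}, Reject strings end in {0}; accept={1}.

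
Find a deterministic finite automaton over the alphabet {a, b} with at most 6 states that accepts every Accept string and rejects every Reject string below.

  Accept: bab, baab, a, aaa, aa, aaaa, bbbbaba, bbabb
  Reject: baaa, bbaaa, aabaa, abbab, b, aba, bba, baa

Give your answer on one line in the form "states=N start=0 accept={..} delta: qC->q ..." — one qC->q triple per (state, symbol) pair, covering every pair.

Fold the examples into a partial DFA from state 0: repeatedly fix the first undefined (state, symbol) met by the shortest-then-alphabetical prefix, trying targets in increasing order and rejecting any under which an Accept and a Reject string meet in one state with the same remainder; add a state when all current targets are rejected. Accepting states are where Accept strings end.
a: 0a undefined. 0a->0: ok.
b: 0b undefined. 0b->0: no, bab/baaa meet in 0. Open state 1: 0b->1.
ba: 1a undefined. 1a->0: no, bab/b meet in 1. 1a->1: ok.
bb: 1b undefined. 1b->0: no, bab/bbaaa meet in 0. 1b->1: no, bab/baaa meet in 1. Open state 2: 1b->2.
bba: 2a undefined. 2a->0: no, a/bbaaa meet in 0. 2a->1: no, bab/abbab meet in 2. 2a->2: no, bab/bbaaa meet in 2. Open state 3: 2a->3.
bbb: 2b undefined. 2b->0: no, bbbbaba/bba meet in 3. 2b->1: ok.
bbaa: 3a undefined. 3a->0: no, a/bbaaa meet in 0. 3a->1: ok.
bbab: 3b undefined. 3b->0: no, a/abbab meet in 0. 3b->1: no, bbbbaba/baaa meet in 1. 3b->2: no, bab/abbab meet in 2. 3b->3: no, bbbbaba/baaa meet in 1. Open state 4: 3b->4.
bbabb: 4b undefined. 4b->0: ok.
bbbbaba: 4a undefined. 4a->0: ok.
All examples now run through 5 states with every (state, symbol) defined. Accept strings end in {0,2}, Reject strings end in {1,3,4}; accept={0,2}.

states=5 start=0 accept={0,2} delta: 0a->0 0b->1 1a->1 1b->2 2a->3 2b->1 3a->1 3b->4 4a->0 4b->0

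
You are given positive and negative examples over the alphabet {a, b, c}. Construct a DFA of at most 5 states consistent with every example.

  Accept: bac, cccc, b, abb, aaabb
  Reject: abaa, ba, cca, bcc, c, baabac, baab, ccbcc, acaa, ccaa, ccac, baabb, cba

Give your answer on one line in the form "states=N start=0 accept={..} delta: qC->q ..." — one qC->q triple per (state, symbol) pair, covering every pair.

Fold the examples into a partial DFA from state 0: repeatedly fix the first undefined (state, symbol) met by the shortest-then-alphabetical prefix, trying targets in increasing order and rejecting any under which an Accept and a Reject string meet in one state with the same remainder; add a state when all current targets are rejected. Accepting states are where Accept strings end.
a: 0a undefined. 0a->0: ok.
b: 0b undefined. 0b->0: no, bac/c meet in 0 with "c" left. Open state 1: 0b->1.
c: 0c undefined. 0c->0: no, cccc/cca meet in 0. 0c->1: no, b/c meet in 1. Open state 2: 0c->2.
ba: 1a undefined. 1a->0: no, bac/c meet in 2. 1a->1: no, b/abaa meet in 1. 1a->2: ok.
bc: 1c undefined. 1c->0: ok.
cb: 2b undefined. 2b->0: ok.
cc: 2c undefined. 2c->0: no, bac/cca meet in 0. 2c->1: no, bac/ccac meet in 1. 2c->2: no, bac/ba meet in 2. Open state 3: 2c->3.
abb: 1b undefined. 1b->0: no, abb/cba meet in 0. 1b->1: ok.
aca: 2a undefined. 2a->0: no, bac/baabac meet in 3. 2a->1: no, bac/baabac meet in 3. 2a->2: no, b/baabb meet in 1. 2a->3: no, bac/abaa meet in 3. Open state 4: 2a->4.
cca: 3a undefined. 3a->0: ok.
ccb: 3b undefined. 3b->0: no, bac/ccbcc meet in 3. 3b->1: ok.
ccc: 3c undefined. 3c->0: no, cccc/ba meet in 2. 3c->1: no, cccc/cca meet in 0. 3c->2: ok.
acaa: 4a undefined. 4a->0: ok.
baab: 4b undefined. 4b->0: no, b/baabb meet in 1. 4b->1: no, bac/baabac meet in 3. 4b->2: ok.
baabac: 4c undefined. 4c->0: ok.
All examples now run through 5 states with every (state, symbol) defined. Accept strings end in {1,3}, Reject strings end in {0,2,4}; accept={1,3}.

states=5 start=0 accept={1,3} delta: 0a->0 0b->1 0c->2 1a->2 1b->1 1c->0 2a->4 2b->0 2c->3 3a->0 3b->1 3c->2 4a->0 4b->2 4c->0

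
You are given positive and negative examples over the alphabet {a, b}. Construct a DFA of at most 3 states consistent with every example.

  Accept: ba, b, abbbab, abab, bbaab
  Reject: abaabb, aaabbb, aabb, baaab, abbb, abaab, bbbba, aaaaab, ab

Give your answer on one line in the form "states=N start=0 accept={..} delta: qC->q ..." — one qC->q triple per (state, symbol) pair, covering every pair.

Fold the examples into a partial DFA from state 0: repeatedly fix the first undefined (state, symbol) met by the shortest-then-alphabetical prefix, trying targets in increasing order and rejecting any under which an Accept and a Reject string meet in one state with the same remainder; add a state when all current targets are rejected. Accepting states are where Accept strings end.
a: 0a undefined. 0a->0: no, b/aaaaab meet in 0 with "b" left. Open state 1: 0a->1.
b: 0b undefined. 0b->0: no, ba/bbbba meet in 1. 0b->1: no, bbaab/abaab meet in 1 with "baab" left. Open state 2: 0b->2.
aa: 1a undefined. 1a->0: ok.
ab: 1b undefined. 1b->0: no, b/abaab meet in 2. 1b->1: ok.
ba: 2a undefined. 2a->0: no, b/baaab meet in 2. 2a->1: no, ba/abaabb meet in 1. 2a->2: ok.
bb: 2b undefined. 2b->0: ok.
All examples now run through 3 states with every (state, symbol) defined. Accept strings end in {2}, Reject strings end in {0,1}; accept={2}.

states=3 start=0 accept={2} delta: 0a->1 0b->2 1a->0 1b->1 2a->2 2b->0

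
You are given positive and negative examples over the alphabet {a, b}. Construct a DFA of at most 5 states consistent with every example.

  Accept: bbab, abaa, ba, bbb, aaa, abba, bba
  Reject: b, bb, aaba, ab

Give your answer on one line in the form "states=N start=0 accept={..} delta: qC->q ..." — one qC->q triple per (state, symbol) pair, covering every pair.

Grow the machine one transition at a time. Run the examples from 0; the earliest place one falls off (shortest prefix, ties alphabetical) gets sent to the lowest-numbered state that keeps every Accept/Reject pair distinguishable — a pair clashes when both reach the same state with identical unread suffix — and to a fresh state only if none does.
a: 0a undefined. 0a->0: no, ba/aaba meet in 0 with "ba" left. Open state 1: 0a->1.
b: 0b undefined. 0b->0: no, bbab/ab meet in 1 with "b" left. 0b->1: ok.
aa: 1a undefined. 1a->0: no, ba/aaba meet in 0. 1a->1: no, ba/b meet in 1. Open state 2: 1a->2.
ab: 1b undefined. 1b->0: no, bbab/bb meet in 0. 1b->1: no, bbb/b meet in 1. 1b->2: no, ba/bb meet in 2. Open state 3: 1b->3.
aaa: 2a undefined. 2a->0: ok.
aab: 2b undefined. 2b->0: ok.
aba: 3a undefined. 3a->0: no, bbab/b meet in 1. 3a->1: no, bbab/bb meet in 3. 3a->2: ok.
abb: 3b undefined. 3b->0: no, abba/b meet in 1. 3b->1: no, bbb/b meet in 1. 3b->2: ok.
All examples now run through 4 states with every (state, symbol) defined. Accept strings end in {0,2}, Reject strings end in {1,3}; accept={0,2}.

states=4 start=0 accept={0,2} delta: 0a->1 0b->1 1a->2 1b->3 2a->0 2b->0 3a->2 3b->2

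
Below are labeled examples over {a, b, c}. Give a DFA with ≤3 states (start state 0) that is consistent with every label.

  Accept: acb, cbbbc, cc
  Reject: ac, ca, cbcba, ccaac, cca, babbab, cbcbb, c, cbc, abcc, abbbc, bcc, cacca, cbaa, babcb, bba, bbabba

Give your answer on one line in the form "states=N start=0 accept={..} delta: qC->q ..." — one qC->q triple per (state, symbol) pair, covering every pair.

states=3 start=0 accept={2} delta: 0a->0 0b->1 0c->1 1a->0 1b->2 1c->2 2a->0 2b->0 2c->1

State merging on the prefix tree: take the shortest (then alphabetical) example prefix whose next move is undefined and point that move at state 0, else 1, else 2, ...; a target is out if some Accept/Reject pair would then sit in one state with the same input left (inseparable). If every existing state is out, open a new one.
a: 0a undefined. 0a->0: ok.
b: 0b undefined. 0b->0: no, acb/babcb meet in 0 with "cb" left. Open state 1: 0b->1.
c: 0c undefined. 0c->0: no, cbbbc/abbbc meet in 1 with "bbc" left. 0c->1: ok.
ba: 1a undefined. 1a->0: ok.
bb: 1b undefined. 1b->0: no, acb/ca meet in 0. 1b->1: no, acb/ac meet in 1. Open state 2: 1b->2.
bc: 1c undefined. 1c->0: no, cc/ca meet in 0. 1c->1: no, acb/babcb meet in 2. 1c->2: ok.
bba: 2a undefined. 2a->0: ok.
bcc: 2c undefined. 2c->0: no, acb/cbcbb meet in 2. 2c->1: ok.
cbb: 2b undefined. 2b->0: ok.
All examples now run through 3 states with every (state, symbol) defined. Accept strings end in {2}, Reject strings end in {0,1}; accept={2}.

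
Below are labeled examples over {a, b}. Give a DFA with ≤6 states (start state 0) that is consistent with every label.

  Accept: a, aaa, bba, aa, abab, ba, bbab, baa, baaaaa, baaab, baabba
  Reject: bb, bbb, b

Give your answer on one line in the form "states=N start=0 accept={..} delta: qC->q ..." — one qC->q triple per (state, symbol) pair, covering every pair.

states=3 start=0 accept={0,2} delta: 0a->0 0b->1 1a->2 1b->1 2a->2 2b->0

Fold the examples into a partial DFA from state 0: repeatedly fix the first undefined (state, symbol) met by the shortest-then-alphabetical prefix, trying targets in increasing order and rejecting any under which an Accept and a Reject string meet in one state with the same remainder; add a state when all current targets are rejected. Accepting states are where Accept strings end.
a: 0a undefined. 0a->0: ok.
b: 0b undefined. 0b->0: no, a/bb meet in 0. Open state 1: 0b->1.
ba: 1a undefined. 1a->0: no, abab/b meet in 1. 1a->1: no, abab/bb meet in 1 with "b" left. Open state 2: 1a->2.
bb: 1b undefined. 1b->0: no, a/bb meet in 0. 1b->1: ok.
baa: 2a undefined. 2a->0: no, baaab/bb meet in 1. 2a->1: no, baa/bb meet in 1. 2a->2: ok.
abab: 2b undefined. 2b->0: ok.
All examples now run through 3 states with every (state, symbol) defined. Accept strings end in {0,2}, Reject strings end in {1}; accept={0,2}.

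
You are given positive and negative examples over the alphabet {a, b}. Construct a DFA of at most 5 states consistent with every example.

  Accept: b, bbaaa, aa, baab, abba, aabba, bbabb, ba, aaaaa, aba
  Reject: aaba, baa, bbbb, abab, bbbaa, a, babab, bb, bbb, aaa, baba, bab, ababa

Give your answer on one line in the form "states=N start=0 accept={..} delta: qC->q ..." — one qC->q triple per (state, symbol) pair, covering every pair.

Grow the machine one transition at a time. Run the examples from 0; the earliest place one falls off (shortest prefix, ties alphabetical) gets sent to the lowest-numbered state that keeps every Accept/Reject pair distinguishable — a pair clashes when both reach the same state with identical unread suffix — and to a fresh state only if none does.
a: 0a undefined. 0a->0: no, aa/a meet in 0. Open state 1: 0a->1.
b: 0b undefined. 0b->0: no, b/bbbb meet in 0. 0b->1: no, b/a meet in 1. Open state 2: 0b->2.
aa: 1a undefined. 1a->0: no, ba/aaba meet in 2 with "a" left. 1a->1: no, aa/a meet in 1. 1a->2: no, ba/aaa meet in 2 with "a" left. Open state 3: 1a->3.
ab: 1b undefined. 1b->0: no, aba/a meet in 1. 1b->1: ok.
ba: 2a undefined. 2a->0: no, b/babab meet in 2. 2a->1: no, aa/baa meet in 3. 2a->2: no, b/baa meet in 2. 2a->3: ok.
bb: 2b undefined. 2b->0: no, b/bbb meet in 2. 2b->1: ok.
aaa: 3a undefined. 3a->0: no, bbaaa/bbbb meet in 1. 3a->1: no, baab/baa meet in 1. 3a->2: no, b/baa meet in 2. 3a->3: no, bbaaa/baa meet in 3. Open state 4: 3a->4.
aab: 3b undefined. 3b->0: ok.
aaaa: 4a undefined. 4a->0: no, bbaaa/abab meet in 0. 4a->1: no, bbaaa/aaba meet in 1. 4a->2: ok.
baab: 4b undefined. 4b->0: no, baab/abab meet in 0. 4b->1: no, baab/aaba meet in 1. 4b->2: ok.
All examples now run through 5 states with every (state, symbol) defined. Accept strings end in {2,3}, Reject strings end in {0,1,4}; accept={2,3}.

states=5 start=0 accept={2,3} delta: 0a->1 0b->2 1a->3 1b->1 2a->3 2b->1 3a->4 3b->0 4a->2 4b->2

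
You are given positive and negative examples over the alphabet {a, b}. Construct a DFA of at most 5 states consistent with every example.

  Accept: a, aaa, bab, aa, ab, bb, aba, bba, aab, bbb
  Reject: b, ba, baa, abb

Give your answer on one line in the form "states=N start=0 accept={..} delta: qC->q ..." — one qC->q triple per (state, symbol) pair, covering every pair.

Grow the machine one transition at a time. Run the examples from 0; the earliest place one falls off (shortest prefix, ties alphabetical) gets sent to the lowest-numbered state that keeps every Accept/Reject pair distinguishable — a pair clashes when both reach the same state with identical unread suffix — and to a fresh state only if none does.
a: 0a undefined. 0a->0: no, ab/b meet in 0 with "b" left. Open state 1: 0a->1.
b: 0b undefined. 0b->0: no, a/ba meet in 1. 0b->1: no, a/b meet in 1. Open state 2: 0b->2.
aa: 1a undefined. 1a->0: no, aab/b meet in 2. 1a->1: ok.
ab: 1b undefined. 1b->0: ok.
ba: 2a undefined. 2a->0: no, a/baa meet in 1. 2a->1: no, a/ba meet in 1. 2a->2: ok.
bb: 2b undefined. 2b->0: no, bbb/b meet in 2. 2b->1: ok.
All examples now run through 3 states with every (state, symbol) defined. Accept strings end in {0,1}, Reject strings end in {2}; accept={0,1}.

states=3 start=0 accept={0,1} delta: 0a->1 0b->2 1a->1 1b->0 2a->2 2b->1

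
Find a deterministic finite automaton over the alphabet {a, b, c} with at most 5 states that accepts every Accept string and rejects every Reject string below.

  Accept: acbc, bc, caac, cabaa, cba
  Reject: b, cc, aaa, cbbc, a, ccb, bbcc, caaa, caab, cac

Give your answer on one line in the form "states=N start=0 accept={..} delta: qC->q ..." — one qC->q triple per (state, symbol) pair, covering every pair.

Grow the machine one transition at a time. Run the examples from 0; the earliest place one falls off (shortest prefix, ties alphabetical) gets sent to the lowest-numbered state that keeps every Accept/Reject pair distinguishable — a pair clashes when both reach the same state with identical unread suffix — and to a fresh state only if none does.
a: 0a undefined. 0a->0: ok.
b: 0b undefined. 0b->0: ok.
c: 0c undefined. 0c->0: no, acbc/b meet in 0. Open state 1: 0c->1.
ca: 1a undefined. 1a->0: no, bc/cac meet in 1. 1a->1: no, bc/caaa meet in 1. Open state 2: 1a->2.
cb: 1b undefined. 1b->0: no, acbc/cbbc meet in 1. 1b->1: no, acbc/cc meet in 1 with "c" left. 1b->2: no, acbc/cac meet in 2 with "c" left. Open state 3: 1b->3.
cc: 1c undefined. 1c->0: ok.
caa: 2a undefined. 2a->0: ok.
cab: 2b undefined. 2b->0: no, cabaa/b meet in 0. 2b->1: no, cabaa/b meet in 0. 2b->2: no, cabaa/b meet in 0. 2b->3: ok.
cac: 2c undefined. 2c->0: ok.
cba: 3a undefined. 3a->0: no, cabaa/b meet in 0. 3a->1: ok.
cbb: 3b undefined. 3b->0: no, bc/cbbc meet in 1. 3b->1: ok.
acbc: 3c undefined. 3c->0: no, acbc/b meet in 0. 3c->1: ok.
All examples now run through 4 states with every (state, symbol) defined. Accept strings end in {1,2}, Reject strings end in {0}; accept={1,2}.

states=4 start=0 accept={1,2} delta: 0a->0 0b->0 0c->1 1a->2 1b->3 1c->0 2a->0 2b->3 2c->0 3a->1 3b->1 3c->1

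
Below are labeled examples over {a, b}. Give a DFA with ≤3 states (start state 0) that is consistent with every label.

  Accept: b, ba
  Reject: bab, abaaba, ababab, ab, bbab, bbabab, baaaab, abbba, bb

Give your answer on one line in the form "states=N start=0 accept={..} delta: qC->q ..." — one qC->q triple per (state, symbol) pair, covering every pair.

Grow the machine one transition at a time. Run the examples from 0; the earliest place one falls off (shortest prefix, ties alphabetical) gets sent to the lowest-numbered state that keeps every Accept/Reject pair distinguishable — a pair clashes when both reach the same state with identical unread suffix — and to a fresh state only if none does.
a: 0a undefined. 0a->0: no, b/ab meet in 0 with "b" left. Open state 1: 0a->1.
b: 0b undefined. 0b->0: no, b/bb meet in 0. 0b->1: ok.
ab: 1b undefined. 1b->0: no, b/abbba meet in 1. 1b->1: no, b/ab meet in 1. Open state 2: 1b->2.
ba: 1a undefined. 1a->0: no, b/bab meet in 1. 1a->1: ok.
aba: 2a undefined. 2a->0: no, b/bbab meet in 1. 2a->1: no, b/abaaba meet in 1. 2a->2: ok.
abb: 2b undefined. 2b->0: no, b/abaaba meet in 1. 2b->1: no, b/abaaba meet in 1. 2b->2: ok.
All examples now run through 3 states with every (state, symbol) defined. Accept strings end in {1}, Reject strings end in {2}; accept={1}.

states=3 start=0 accept={1} delta: 0a->1 0b->1 1a->1 1b->2 2a->2 2b->2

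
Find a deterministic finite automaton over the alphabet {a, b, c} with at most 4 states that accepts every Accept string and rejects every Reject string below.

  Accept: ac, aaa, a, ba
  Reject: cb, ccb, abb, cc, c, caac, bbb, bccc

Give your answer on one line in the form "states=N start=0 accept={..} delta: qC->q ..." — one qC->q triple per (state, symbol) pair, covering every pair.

states=2 start=0 accept={1} delta: 0a->1 0b->0 0c->0 1a->0 1b->0 1c->1

State merging on the prefix tree: take the shortest (then alphabetical) example prefix whose next move is undefined and point that move at state 0, else 1, else 2, ...; a target is out if some Accept/Reject pair would then sit in one state with the same input left (inseparable). If every existing state is out, open a new one.
a: 0a undefined. 0a->0: no, ac/c meet in 0 with "c" left. Open state 1: 0a->1.
b: 0b undefined. 0b->0: ok.
c: 0c undefined. 0c->0: ok.
aa: 1a undefined. 1a->0: ok.
ab: 1b undefined. 1b->0: ok.
ac: 1c undefined. 1c->0: no, ac/cb meet in 0. 1c->1: ok.
All examples now run through 2 states with every (state, symbol) defined. Accept strings end in {1}, Reject strings end in {0}; accept={1}.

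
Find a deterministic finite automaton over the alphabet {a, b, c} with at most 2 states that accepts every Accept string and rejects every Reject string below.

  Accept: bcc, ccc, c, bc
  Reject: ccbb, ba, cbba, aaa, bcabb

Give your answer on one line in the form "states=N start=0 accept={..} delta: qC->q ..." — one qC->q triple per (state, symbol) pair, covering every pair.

states=2 start=0 accept={1} delta: 0a->0 0b->0 0c->1 1a->0 1b->0 1c->1

Grow the machine one transition at a time. Run the examples from 0; the earliest place one falls off (shortest prefix, ties alphabetical) gets sent to the lowest-numbered state that keeps every Accept/Reject pair distinguishable — a pair clashes when both reach the same state with identical unread suffix — and to a fresh state only if none does.
a: 0a undefined. 0a->0: ok.
b: 0b undefined. 0b->0: ok.
c: 0c undefined. 0c->0: no, bcc/ccbb meet in 0. Open state 1: 0c->1.
cb: 1b undefined. 1b->0: ok.
cc: 1c undefined. 1c->0: no, bcc/ccbb meet in 0. 1c->1: ok.
bca: 1a undefined. 1a->0: ok.
All examples now run through 2 states with every (state, symbol) defined. Accept strings end in {1}, Reject strings end in {0}; accept={1}.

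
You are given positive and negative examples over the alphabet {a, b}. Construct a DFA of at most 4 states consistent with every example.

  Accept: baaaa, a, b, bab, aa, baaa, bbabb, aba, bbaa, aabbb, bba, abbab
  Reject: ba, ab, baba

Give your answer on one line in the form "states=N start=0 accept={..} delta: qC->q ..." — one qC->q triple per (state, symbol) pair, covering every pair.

states=4 start=0 accept={0,1,2} delta: 0a->1 0b->2 1a->0 1b->3 2a->3 2b->0 3a->0 3b->2

Grow the machine one transition at a time. Run the examples from 0; the earliest place one falls off (shortest prefix, ties alphabetical) gets sent to the lowest-numbered state that keeps every Accept/Reject pair distinguishable — a pair clashes when both reach the same state with identical unread suffix — and to a fresh state only if none does.
a: 0a undefined. 0a->0: no, b/ab meet in 0 with "b" left. Open state 1: 0a->1.
b: 0b undefined. 0b->0: no, a/ba meet in 1. 0b->1: no, aa/ba meet in 1 with "a" left. Open state 2: 0b->2.
aa: 1a undefined. 1a->0: ok.
ab: 1b undefined. 1b->0: no, aa/ab meet in 0. 1b->1: no, a/ab meet in 1. 1b->2: no, b/ab meet in 2. Open state 3: 1b->3.
ba: 2a undefined. 2a->0: no, aa/ba meet in 0. 2a->1: no, a/ba meet in 1. 2a->2: no, baaaa/ba meet in 2. 2a->3: ok.
bb: 2b undefined. 2b->0: ok.
aba: 3a undefined. 3a->0: ok.
abb: 3b undefined. 3b->0: no, a/baba meet in 1. 3b->1: no, baaaa/baba meet in 0. 3b->2: ok.
All examples now run through 4 states with every (state, symbol) defined. Accept strings end in {0,1,2}, Reject strings end in {3}; accept={0,1,2}.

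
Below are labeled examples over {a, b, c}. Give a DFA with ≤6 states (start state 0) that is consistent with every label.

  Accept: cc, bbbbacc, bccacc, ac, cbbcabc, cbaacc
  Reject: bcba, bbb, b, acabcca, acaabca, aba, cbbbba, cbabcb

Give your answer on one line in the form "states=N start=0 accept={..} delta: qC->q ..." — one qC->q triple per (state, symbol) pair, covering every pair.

Grow the machine one transition at a time. Run the examples from 0; the earliest place one falls off (shortest prefix, ties alphabetical) gets sent to the lowest-numbered state that keeps every Accept/Reject pair distinguishable — a pair clashes when both reach the same state with identical unread suffix — and to a fresh state only if none does.
a: 0a undefined. 0a->0: ok.
b: 0b undefined. 0b->0: ok.
c: 0c undefined. 0c->0: no, cc/bcba meet in 0. Open state 1: 0c->1.
cb: 1b undefined. 1b->0: ok.
cc: 1c undefined. 1c->0: no, cc/bcba meet in 0. 1c->1: ok.
aca: 1a undefined. 1a->0: ok.
All examples now run through 2 states with every (state, symbol) defined. Accept strings end in {1}, Reject strings end in {0}; accept={1}.

states=2 start=0 accept={1} delta: 0a->0 0b->0 0c->1 1a->0 1b->0 1c->1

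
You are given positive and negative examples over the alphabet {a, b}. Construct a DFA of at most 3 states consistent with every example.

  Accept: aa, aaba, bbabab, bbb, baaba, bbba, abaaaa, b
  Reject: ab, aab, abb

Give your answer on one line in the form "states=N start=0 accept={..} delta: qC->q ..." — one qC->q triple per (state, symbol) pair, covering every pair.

State merging on the prefix tree: take the shortest (then alphabetical) example prefix whose next move is undefined and point that move at state 0, else 1, else 2, ...; a target is out if some Accept/Reject pair would then sit in one state with the same input left (inseparable). If every existing state is out, open a new one.
a: 0a undefined. 0a->0: no, b/ab meet in 0 with "b" left. Open state 1: 0a->1.
b: 0b undefined. 0b->0: ok.
aa: 1a undefined. 1a->0: no, aa/aab meet in 0. 1a->1: ok.
ab: 1b undefined. 1b->0: no, bbabab/ab meet in 0. 1b->1: no, aa/ab meet in 1. Open state 2: 1b->2.
aba: 2a undefined. 2a->0: ok.
abb: 2b undefined. 2b->0: no, aaba/abb meet in 0. 2b->1: no, aa/abb meet in 1. 2b->2: ok.
All examples now run through 3 states with every (state, symbol) defined. Accept strings end in {0,1}, Reject strings end in {2}; accept={0,1}.

states=3 start=0 accept={0,1} delta: 0a->1 0b->0 1a->1 1b->2 2a->0 2b->2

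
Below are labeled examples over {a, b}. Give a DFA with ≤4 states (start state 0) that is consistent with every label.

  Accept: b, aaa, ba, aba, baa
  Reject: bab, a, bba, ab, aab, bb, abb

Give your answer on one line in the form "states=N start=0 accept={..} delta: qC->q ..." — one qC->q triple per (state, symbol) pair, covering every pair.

states=3 start=0 accept={2} delta: 0a->1 0b->2 1a->2 1b->1 2a->2 2b->0

Grow the machine one transition at a time. Run the examples from 0; the earliest place one falls off (shortest prefix, ties alphabetical) gets sent to the lowest-numbered state that keeps every Accept/Reject pair distinguishable — a pair clashes when both reach the same state with identical unread suffix — and to a fresh state only if none does.
a: 0a undefined. 0a->0: no, b/ab meet in 0 with "b" left. Open state 1: 0a->1.
b: 0b undefined. 0b->0: no, b/bb meet in 0. 0b->1: no, b/a meet in 1. Open state 2: 0b->2.
aa: 1a undefined. 1a->0: no, b/aab meet in 2. 1a->1: no, aaa/a meet in 1. 1a->2: ok.
ab: 1b undefined. 1b->0: no, b/abb meet in 2. 1b->1: ok.
ba: 2a undefined. 2a->0: no, b/bab meet in 2. 2a->1: no, aaa/bab meet in 1. 2a->2: ok.
bb: 2b undefined. 2b->0: ok.
All examples now run through 3 states with every (state, symbol) defined. Accept strings end in {2}, Reject strings end in {0,1}; accept={2}.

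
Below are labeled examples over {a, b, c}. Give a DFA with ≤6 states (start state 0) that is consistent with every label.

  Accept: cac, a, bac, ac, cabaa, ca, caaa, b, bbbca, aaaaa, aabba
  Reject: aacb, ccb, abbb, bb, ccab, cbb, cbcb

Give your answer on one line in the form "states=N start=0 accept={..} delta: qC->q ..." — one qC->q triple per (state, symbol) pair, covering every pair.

State merging on the prefix tree: take the shortest (then alphabetical) example prefix whose next move is undefined and point that move at state 0, else 1, else 2, ...; a target is out if some Accept/Reject pair would then sit in one state with the same input left (inseparable). If every existing state is out, open a new one.
a: 0a undefined. 0a->0: ok.
b: 0b undefined. 0b->0: no, a/abbb meet in 0. Open state 1: 0b->1.
c: 0c undefined. 0c->0: no, b/aacb meet in 1. 0c->1: ok.
ba: 1a undefined. 1a->0: ok.
bb: 1b undefined. 1b->0: no, cac/abbb meet in 1. 1b->1: no, cac/aacb meet in 1. Open state 2: 1b->2.
cc: 1c undefined. 1c->0: no, cac/ccb meet in 1. 1c->1: no, cac/ccab meet in 1. 1c->2: ok.
bbb: 2b undefined. 2b->0: no, a/ccb meet in 0. 2b->1: no, cac/ccb meet in 1. 2b->2: ok.
cbc: 2c undefined. 2c->0: no, cac/cbcb meet in 1. 2c->1: ok.
cca: 2a undefined. 2a->0: no, cac/ccab meet in 1. 2a->1: ok.
All examples now run through 3 states with every (state, symbol) defined. Accept strings end in {0,1}, Reject strings end in {2}; accept={0,1}.

states=3 start=0 accept={0,1} delta: 0a->0 0b->1 0c->1 1a->0 1b->2 1c->2 2a->1 2b->2 2c->1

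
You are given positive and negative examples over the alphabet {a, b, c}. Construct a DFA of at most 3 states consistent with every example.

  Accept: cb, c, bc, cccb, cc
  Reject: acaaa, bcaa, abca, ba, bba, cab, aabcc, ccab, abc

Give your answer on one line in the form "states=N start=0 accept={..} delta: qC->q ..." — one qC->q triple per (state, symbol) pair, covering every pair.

Grow the machine one transition at a time. Run the examples from 0; the earliest place one falls off (shortest prefix, ties alphabetical) gets sent to the lowest-numbered state that keeps every Accept/Reject pair distinguishable — a pair clashes when both reach the same state with identical unread suffix — and to a fresh state only if none does.
a: 0a undefined. 0a->0: no, bc/abc meet in 0 with "bc" left. Open state 1: 0a->1.
b: 0b undefined. 0b->0: ok.
c: 0c undefined. 0c->0: ok.
aa: 1a undefined. 1a->0: no, cb/bcaa meet in 0. 1a->1: ok.
ab: 1b undefined. 1b->0: no, cb/cab meet in 0. 1b->1: ok.
ac: 1c undefined. 1c->0: no, cb/aabcc meet in 0. 1c->1: ok.
All examples now run through 2 states with every (state, symbol) defined. Accept strings end in {0}, Reject strings end in {1}; accept={0}.

states=2 start=0 accept={0} delta: 0a->1 0b->0 0c->0 1a->1 1b->1 1c->1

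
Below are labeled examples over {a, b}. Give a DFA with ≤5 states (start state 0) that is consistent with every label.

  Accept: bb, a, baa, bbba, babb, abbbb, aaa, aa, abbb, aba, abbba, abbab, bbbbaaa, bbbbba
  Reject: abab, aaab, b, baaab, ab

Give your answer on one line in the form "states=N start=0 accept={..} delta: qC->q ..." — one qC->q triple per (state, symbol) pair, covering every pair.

states=3 start=0 accept={0,2} delta: 0a->0 0b->1 1a->0 1b->2 2a->2 2b->2

Fold the examples into a partial DFA from state 0: repeatedly fix the first undefined (state, symbol) met by the shortest-then-alphabetical prefix, trying targets in increasing order and rejecting any under which an Accept and a Reject string meet in one state with the same remainder; add a state when all current targets are rejected. Accepting states are where Accept strings end.
a: 0a undefined. 0a->0: ok.
b: 0b undefined. 0b->0: no, bb/abab meet in 0. Open state 1: 0b->1.
ba: 1a undefined. 1a->0: ok.
bb: 1b undefined. 1b->0: no, abbb/abab meet in 1. 1b->1: no, bb/abab meet in 1. Open state 2: 1b->2.
bbb: 2b undefined. 2b->0: no, abbbb/abab meet in 1. 2b->1: no, abbb/abab meet in 1. 2b->2: ok.
abba: 2a undefined. 2a->0: no, abbab/abab meet in 1. 2a->1: no, bbba/abab meet in 1. 2a->2: ok.
All examples now run through 3 states with every (state, symbol) defined. Accept strings end in {0,2}, Reject strings end in {1}; accept={0,2}.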